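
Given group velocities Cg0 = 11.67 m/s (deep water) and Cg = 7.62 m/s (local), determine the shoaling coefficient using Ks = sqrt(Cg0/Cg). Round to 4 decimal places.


Ks = sqrt(Cg0 / Cg)
Ks = sqrt(11.67 / 7.62)
Ks = sqrt(1.5315)
Ks = 1.2375

1.2375


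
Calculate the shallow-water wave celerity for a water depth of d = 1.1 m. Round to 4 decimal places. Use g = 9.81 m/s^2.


Using the shallow-water approximation:
C = sqrt(g * d) = sqrt(9.81 * 1.1)
C = sqrt(10.7910)
C = 3.2850 m/s

3.2850


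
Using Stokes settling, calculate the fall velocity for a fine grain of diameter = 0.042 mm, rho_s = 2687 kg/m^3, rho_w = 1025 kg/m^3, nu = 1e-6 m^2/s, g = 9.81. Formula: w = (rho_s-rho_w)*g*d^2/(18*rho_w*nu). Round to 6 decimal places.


w = (rho_s - rho_w) * g * d^2 / (18 * rho_w * nu)
d = 0.042 mm = 0.000042 m
rho_s - rho_w = 2687 - 1025 = 1662
Numerator = 1662 * 9.81 * (0.000042)^2 = 0.000028760644
Denominator = 18 * 1025 * 1e-6 = 0.018450
w = 0.001559 m/s

0.001559


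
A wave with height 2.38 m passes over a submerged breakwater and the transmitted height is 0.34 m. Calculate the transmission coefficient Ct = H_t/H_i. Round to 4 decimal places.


Ct = H_t / H_i
Ct = 0.34 / 2.38
Ct = 0.1429

0.1429


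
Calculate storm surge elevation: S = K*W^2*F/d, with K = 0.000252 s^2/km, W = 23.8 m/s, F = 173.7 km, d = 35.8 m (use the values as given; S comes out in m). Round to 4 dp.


S = K * W^2 * F / d
W^2 = 23.8^2 = 566.44
S = 0.000252 * 566.44 * 173.7 / 35.8
Numerator = 0.000252 * 566.44 * 173.7 = 24.794438
S = 24.794438 / 35.8 = 0.6926 m

0.6926


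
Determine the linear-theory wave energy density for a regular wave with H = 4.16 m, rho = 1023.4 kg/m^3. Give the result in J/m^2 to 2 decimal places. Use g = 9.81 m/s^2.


E = (1/8) * rho * g * H^2
E = (1/8) * 1023.4 * 9.81 * 4.16^2
E = 0.125 * 1023.4 * 9.81 * 17.3056
E = 21717.56 J/m^2

21717.56


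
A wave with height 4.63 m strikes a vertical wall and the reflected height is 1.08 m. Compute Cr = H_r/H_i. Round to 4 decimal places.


Cr = H_r / H_i
Cr = 1.08 / 4.63
Cr = 0.2333

0.2333


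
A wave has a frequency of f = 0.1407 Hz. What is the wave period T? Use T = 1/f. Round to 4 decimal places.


T = 1 / f
T = 1 / 0.1407
T = 7.1073 s

7.1073


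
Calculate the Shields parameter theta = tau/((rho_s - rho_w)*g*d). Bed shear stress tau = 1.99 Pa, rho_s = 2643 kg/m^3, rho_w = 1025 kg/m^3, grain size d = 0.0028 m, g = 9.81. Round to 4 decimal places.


theta = tau / ((rho_s - rho_w) * g * d)
rho_s - rho_w = 2643 - 1025 = 1618
Denominator = 1618 * 9.81 * 0.0028 = 44.443224
theta = 1.99 / 44.443224
theta = 0.0448

0.0448


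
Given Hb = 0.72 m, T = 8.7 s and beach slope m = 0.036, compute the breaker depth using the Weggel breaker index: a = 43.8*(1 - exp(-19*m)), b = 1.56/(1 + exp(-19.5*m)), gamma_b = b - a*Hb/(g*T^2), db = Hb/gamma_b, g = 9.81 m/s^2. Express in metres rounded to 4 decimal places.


a = 43.8 * (1 - exp(-19 * m))
exp(-19 * 0.036) = exp(-0.6840) = 0.504595
a = 43.8 * (1 - 0.504595) = 21.698758
b = 1.56 / (1 + exp(-19.5 * m))
exp(-19.5 * 0.036) = exp(-0.7020) = 0.495593
b = 1.56 / (1 + 0.495593) = 1.043064
Hb / (g * T^2) = 0.72 / (9.81 * 8.7^2) = 0.72 / 742.5189 = 0.00096967
gamma_b = b - a * Hb/(g*T^2) = 1.043064 - 21.698758 * 0.00096967 = 1.022024
db = Hb / gamma_b = 0.72 / 1.022024
db = 0.7045 m

0.7045


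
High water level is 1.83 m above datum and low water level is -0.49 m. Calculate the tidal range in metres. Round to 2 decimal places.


Tidal range = High water - Low water
Tidal range = 1.83 - (-0.49)
Tidal range = 2.32 m

2.32


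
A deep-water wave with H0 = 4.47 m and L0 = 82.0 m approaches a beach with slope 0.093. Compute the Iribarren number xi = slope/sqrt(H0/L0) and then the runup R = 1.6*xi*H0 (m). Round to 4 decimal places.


xi = slope / sqrt(H0/L0)
H0/L0 = 4.47/82.0 = 0.054512
sqrt(0.054512) = 0.233478
xi = 0.093 / 0.233478 = 0.398324
R = 1.6 * xi * H0 = 1.6 * 0.398324 * 4.47
R = 2.8488 m

2.8488


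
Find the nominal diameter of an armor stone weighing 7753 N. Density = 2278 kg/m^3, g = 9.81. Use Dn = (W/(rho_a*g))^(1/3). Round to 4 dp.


V = W / (rho_a * g)
V = 7753 / (2278 * 9.81)
V = 7753 / 22347.18
V = 0.346934 m^3
Dn = V^(1/3) = 0.346934^(1/3)
Dn = 0.7027 m

0.7027


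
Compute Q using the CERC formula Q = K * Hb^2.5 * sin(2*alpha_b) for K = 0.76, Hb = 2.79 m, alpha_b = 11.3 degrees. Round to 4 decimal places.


Q = K * Hb^2.5 * sin(2 * alpha_b)
Hb^2.5 = 2.79^2.5 = 13.002010
sin(2 * 11.3) = sin(22.6) = 0.384295
Q = 0.76 * 13.002010 * 0.384295
Q = 3.7974 m^3/s

3.7974


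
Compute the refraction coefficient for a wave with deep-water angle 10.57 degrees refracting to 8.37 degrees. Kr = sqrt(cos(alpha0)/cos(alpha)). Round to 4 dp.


Kr = sqrt(cos(alpha0) / cos(alpha))
cos(10.57) = 0.983032
cos(8.37) = 0.989349
Kr = sqrt(0.983032 / 0.989349)
Kr = sqrt(0.993615)
Kr = 0.9968

0.9968


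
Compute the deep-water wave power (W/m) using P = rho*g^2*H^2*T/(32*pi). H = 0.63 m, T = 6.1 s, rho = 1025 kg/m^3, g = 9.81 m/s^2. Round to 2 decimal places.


P = rho * g^2 * H^2 * T / (32 * pi)
P = 1025 * 9.81^2 * 0.63^2 * 6.1 / (32 * pi)
P = 1025 * 96.2361 * 0.3969 * 6.1 / 100.53096
P = 2375.60 W/m

2375.60


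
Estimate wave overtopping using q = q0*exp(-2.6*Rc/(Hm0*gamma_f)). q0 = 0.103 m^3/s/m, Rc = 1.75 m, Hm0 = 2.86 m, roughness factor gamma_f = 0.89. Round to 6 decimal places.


q = q0 * exp(-2.6 * Rc / (Hm0 * gamma_f))
Exponent = -2.6 * 1.75 / (2.86 * 0.89)
= -2.6 * 1.75 / 2.5454
= -1.787538
exp(-1.787538) = 0.167372
q = 0.103 * 0.167372
q = 0.017239 m^3/s/m

0.017239


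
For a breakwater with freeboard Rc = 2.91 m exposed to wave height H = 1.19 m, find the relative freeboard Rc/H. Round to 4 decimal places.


Relative freeboard = Rc / H
= 2.91 / 1.19
= 2.4454

2.4454


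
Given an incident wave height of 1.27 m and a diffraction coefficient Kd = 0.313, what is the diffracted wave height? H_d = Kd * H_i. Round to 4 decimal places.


H_d = Kd * H_i
H_d = 0.313 * 1.27
H_d = 0.3975 m

0.3975


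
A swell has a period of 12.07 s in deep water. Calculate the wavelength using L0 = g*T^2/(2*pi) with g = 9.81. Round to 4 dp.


L0 = g * T^2 / (2 * pi)
L0 = 9.81 * 12.07^2 / (2 * pi)
L0 = 9.81 * 145.6849 / 6.28319
L0 = 1429.1689 / 6.28319
L0 = 227.4593 m

227.4593


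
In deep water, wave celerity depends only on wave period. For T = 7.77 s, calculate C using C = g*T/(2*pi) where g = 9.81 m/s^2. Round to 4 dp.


We use the deep-water celerity formula:
C = g * T / (2 * pi)
C = 9.81 * 7.77 / (2 * 3.14159...)
C = 76.223700 / 6.283185
C = 12.1314 m/s

12.1314


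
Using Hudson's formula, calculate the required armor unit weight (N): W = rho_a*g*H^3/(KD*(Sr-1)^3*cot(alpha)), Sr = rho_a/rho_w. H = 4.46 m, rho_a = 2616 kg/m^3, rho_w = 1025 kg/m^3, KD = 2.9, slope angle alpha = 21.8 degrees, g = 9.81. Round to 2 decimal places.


Sr = rho_a / rho_w = 2616 / 1025 = 2.552195
(Sr - 1) = 1.552195
(Sr - 1)^3 = 3.739719
cot(21.8) = 1 / tan(21.8) = 1 / 0.399971 = 2.500178
Numerator = 2616 * 9.81 * 4.46^3 = 2276728.9147
Denominator = 2.9 * 3.739719 * 2.500178 = 27.114895
W = 2276728.9147 / 27.114895
W = 83965.99 N

83965.99


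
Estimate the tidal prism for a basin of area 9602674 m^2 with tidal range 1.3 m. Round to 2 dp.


Tidal prism = Area * Tidal range
P = 9602674 * 1.3
P = 12483476.20 m^3

12483476.20


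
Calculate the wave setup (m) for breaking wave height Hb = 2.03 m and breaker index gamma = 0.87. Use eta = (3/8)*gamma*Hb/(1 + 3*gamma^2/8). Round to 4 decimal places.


eta = (3/8) * gamma * Hb / (1 + 3*gamma^2/8)
Numerator = (3/8) * 0.87 * 2.03 = 0.662287
Denominator = 1 + 3*0.87^2/8 = 1 + 0.283838 = 1.283838
eta = 0.662287 / 1.283838
eta = 0.5159 m

0.5159


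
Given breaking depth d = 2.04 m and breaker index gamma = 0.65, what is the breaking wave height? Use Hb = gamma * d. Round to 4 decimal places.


Hb = gamma * d
Hb = 0.65 * 2.04
Hb = 1.3260 m

1.3260


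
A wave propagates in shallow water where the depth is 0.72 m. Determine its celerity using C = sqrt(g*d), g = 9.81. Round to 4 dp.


Using the shallow-water approximation:
C = sqrt(g * d) = sqrt(9.81 * 0.72)
C = sqrt(7.0632)
C = 2.6577 m/s

2.6577


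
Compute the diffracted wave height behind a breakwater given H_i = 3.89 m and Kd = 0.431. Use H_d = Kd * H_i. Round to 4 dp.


H_d = Kd * H_i
H_d = 0.431 * 3.89
H_d = 1.6766 m

1.6766


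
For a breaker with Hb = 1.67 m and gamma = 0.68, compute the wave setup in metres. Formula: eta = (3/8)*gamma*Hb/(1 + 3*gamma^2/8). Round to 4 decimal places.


eta = (3/8) * gamma * Hb / (1 + 3*gamma^2/8)
Numerator = (3/8) * 0.68 * 1.67 = 0.425850
Denominator = 1 + 3*0.68^2/8 = 1 + 0.173400 = 1.173400
eta = 0.425850 / 1.173400
eta = 0.3629 m

0.3629


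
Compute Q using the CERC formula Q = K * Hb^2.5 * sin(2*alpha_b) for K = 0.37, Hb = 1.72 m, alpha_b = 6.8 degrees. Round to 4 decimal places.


Q = K * Hb^2.5 * sin(2 * alpha_b)
Hb^2.5 = 1.72^2.5 = 3.879905
sin(2 * 6.8) = sin(13.6) = 0.235142
Q = 0.37 * 3.879905 * 0.235142
Q = 0.3376 m^3/s

0.3376


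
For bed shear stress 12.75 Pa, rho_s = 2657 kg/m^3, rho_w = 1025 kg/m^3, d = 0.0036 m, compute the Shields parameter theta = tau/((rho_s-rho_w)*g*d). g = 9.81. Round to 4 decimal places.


theta = tau / ((rho_s - rho_w) * g * d)
rho_s - rho_w = 2657 - 1025 = 1632
Denominator = 1632 * 9.81 * 0.0036 = 57.635712
theta = 12.75 / 57.635712
theta = 0.2212

0.2212


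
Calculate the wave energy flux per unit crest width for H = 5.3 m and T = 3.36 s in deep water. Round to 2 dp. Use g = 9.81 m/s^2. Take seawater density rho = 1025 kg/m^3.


P = rho * g^2 * H^2 * T / (32 * pi)
P = 1025 * 9.81^2 * 5.3^2 * 3.36 / (32 * pi)
P = 1025 * 96.2361 * 28.0900 * 3.36 / 100.53096
P = 92608.97 W/m

92608.97


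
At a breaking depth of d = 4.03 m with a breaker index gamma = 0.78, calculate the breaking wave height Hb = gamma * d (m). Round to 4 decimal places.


Hb = gamma * d
Hb = 0.78 * 4.03
Hb = 3.1434 m

3.1434


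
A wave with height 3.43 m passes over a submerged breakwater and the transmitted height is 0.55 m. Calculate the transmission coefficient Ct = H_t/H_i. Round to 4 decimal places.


Ct = H_t / H_i
Ct = 0.55 / 3.43
Ct = 0.1603

0.1603


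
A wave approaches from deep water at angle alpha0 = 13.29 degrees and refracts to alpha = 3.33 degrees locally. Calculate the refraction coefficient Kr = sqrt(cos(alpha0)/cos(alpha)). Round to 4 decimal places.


Kr = sqrt(cos(alpha0) / cos(alpha))
cos(13.29) = 0.973219
cos(3.33) = 0.998312
Kr = sqrt(0.973219 / 0.998312)
Kr = sqrt(0.974865)
Kr = 0.9874

0.9874


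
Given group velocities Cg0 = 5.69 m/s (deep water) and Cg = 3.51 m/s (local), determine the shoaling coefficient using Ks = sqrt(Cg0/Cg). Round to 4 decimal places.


Ks = sqrt(Cg0 / Cg)
Ks = sqrt(5.69 / 3.51)
Ks = sqrt(1.6211)
Ks = 1.2732

1.2732


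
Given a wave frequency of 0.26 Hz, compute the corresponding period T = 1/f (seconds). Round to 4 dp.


T = 1 / f
T = 1 / 0.26
T = 3.8462 s

3.8462


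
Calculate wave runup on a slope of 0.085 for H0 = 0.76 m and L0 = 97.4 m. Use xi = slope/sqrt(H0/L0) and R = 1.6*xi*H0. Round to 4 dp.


xi = slope / sqrt(H0/L0)
H0/L0 = 0.76/97.4 = 0.007803
sqrt(0.007803) = 0.088334
xi = 0.085 / 0.088334 = 0.962258
R = 1.6 * xi * H0 = 1.6 * 0.962258 * 0.76
R = 1.1701 m

1.1701


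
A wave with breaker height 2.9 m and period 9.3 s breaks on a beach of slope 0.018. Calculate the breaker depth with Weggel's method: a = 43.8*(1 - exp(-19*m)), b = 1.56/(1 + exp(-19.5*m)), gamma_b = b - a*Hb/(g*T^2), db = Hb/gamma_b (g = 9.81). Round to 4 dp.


a = 43.8 * (1 - exp(-19 * m))
exp(-19 * 0.018) = exp(-0.3420) = 0.710348
a = 43.8 * (1 - 0.710348) = 12.686749
b = 1.56 / (1 + exp(-19.5 * m))
exp(-19.5 * 0.018) = exp(-0.3510) = 0.703984
b = 1.56 / (1 + 0.703984) = 0.915502
Hb / (g * T^2) = 2.9 / (9.81 * 9.3^2) = 2.9 / 848.4669 = 0.00341793
gamma_b = b - a * Hb/(g*T^2) = 0.915502 - 12.686749 * 0.00341793 = 0.872139
db = Hb / gamma_b = 2.9 / 0.872139
db = 3.3252 m

3.3252


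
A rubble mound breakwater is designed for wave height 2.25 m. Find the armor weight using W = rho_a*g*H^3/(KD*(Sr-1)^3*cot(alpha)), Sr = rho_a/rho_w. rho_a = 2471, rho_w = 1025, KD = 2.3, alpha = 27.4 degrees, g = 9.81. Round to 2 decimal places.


Sr = rho_a / rho_w = 2471 / 1025 = 2.410732
(Sr - 1) = 1.410732
(Sr - 1)^3 = 2.807587
cot(27.4) = 1 / tan(27.4) = 1 / 0.518351 = 1.929196
Numerator = 2471 * 9.81 * 2.25^3 = 276114.5592
Denominator = 2.3 * 2.807587 * 1.929196 = 12.457686
W = 276114.5592 / 12.457686
W = 22164.19 N

22164.19


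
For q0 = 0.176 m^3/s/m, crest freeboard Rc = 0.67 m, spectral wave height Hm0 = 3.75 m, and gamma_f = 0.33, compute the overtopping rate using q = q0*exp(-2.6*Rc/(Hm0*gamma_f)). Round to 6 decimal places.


q = q0 * exp(-2.6 * Rc / (Hm0 * gamma_f))
Exponent = -2.6 * 0.67 / (3.75 * 0.33)
= -2.6 * 0.67 / 1.2375
= -1.407677
exp(-1.407677) = 0.244711
q = 0.176 * 0.244711
q = 0.043069 m^3/s/m

0.043069


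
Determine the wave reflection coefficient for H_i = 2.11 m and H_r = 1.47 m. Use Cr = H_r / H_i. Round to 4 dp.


Cr = H_r / H_i
Cr = 1.47 / 2.11
Cr = 0.6967

0.6967


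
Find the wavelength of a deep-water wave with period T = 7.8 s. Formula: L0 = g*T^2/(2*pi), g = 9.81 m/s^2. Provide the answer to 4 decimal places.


L0 = g * T^2 / (2 * pi)
L0 = 9.81 * 7.8^2 / (2 * pi)
L0 = 9.81 * 60.8400 / 6.28319
L0 = 596.8404 / 6.28319
L0 = 94.9901 m

94.9901


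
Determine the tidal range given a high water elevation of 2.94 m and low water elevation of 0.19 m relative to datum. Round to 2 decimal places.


Tidal range = High water - Low water
Tidal range = 2.94 - (0.19)
Tidal range = 2.75 m

2.75


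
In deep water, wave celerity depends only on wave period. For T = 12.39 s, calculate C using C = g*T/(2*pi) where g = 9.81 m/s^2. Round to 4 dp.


We use the deep-water celerity formula:
C = g * T / (2 * pi)
C = 9.81 * 12.39 / (2 * 3.14159...)
C = 121.545900 / 6.283185
C = 19.3446 m/s

19.3446


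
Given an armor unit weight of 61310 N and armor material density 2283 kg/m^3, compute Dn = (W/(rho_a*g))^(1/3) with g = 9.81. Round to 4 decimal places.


V = W / (rho_a * g)
V = 61310 / (2283 * 9.81)
V = 61310 / 22396.23
V = 2.737514 m^3
Dn = V^(1/3) = 2.737514^(1/3)
Dn = 1.3989 m

1.3989


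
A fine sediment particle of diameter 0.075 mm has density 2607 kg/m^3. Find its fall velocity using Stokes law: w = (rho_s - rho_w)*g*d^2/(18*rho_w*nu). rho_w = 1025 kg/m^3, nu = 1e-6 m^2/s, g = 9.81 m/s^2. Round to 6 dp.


w = (rho_s - rho_w) * g * d^2 / (18 * rho_w * nu)
d = 0.075 mm = 0.000075 m
rho_s - rho_w = 2607 - 1025 = 1582
Numerator = 1582 * 9.81 * (0.000075)^2 = 0.000087296737
Denominator = 18 * 1025 * 1e-6 = 0.018450
w = 0.004732 m/s

0.004732


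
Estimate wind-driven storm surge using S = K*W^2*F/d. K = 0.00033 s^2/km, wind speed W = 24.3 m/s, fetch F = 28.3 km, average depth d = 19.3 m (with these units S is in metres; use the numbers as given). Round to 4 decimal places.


S = K * W^2 * F / d
W^2 = 24.3^2 = 590.49
S = 0.00033 * 590.49 * 28.3 / 19.3
Numerator = 0.00033 * 590.49 * 28.3 = 5.514586
S = 5.514586 / 19.3 = 0.2857 m

0.2857


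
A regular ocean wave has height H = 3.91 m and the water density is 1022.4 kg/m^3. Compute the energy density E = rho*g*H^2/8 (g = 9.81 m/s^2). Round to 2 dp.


E = (1/8) * rho * g * H^2
E = (1/8) * 1022.4 * 9.81 * 3.91^2
E = 0.125 * 1022.4 * 9.81 * 15.2881
E = 19166.97 J/m^2

19166.97


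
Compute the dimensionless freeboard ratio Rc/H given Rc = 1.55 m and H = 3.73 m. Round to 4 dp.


Relative freeboard = Rc / H
= 1.55 / 3.73
= 0.4155

0.4155


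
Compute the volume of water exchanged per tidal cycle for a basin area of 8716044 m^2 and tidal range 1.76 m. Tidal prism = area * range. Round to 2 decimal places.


Tidal prism = Area * Tidal range
P = 8716044 * 1.76
P = 15340237.44 m^3

15340237.44


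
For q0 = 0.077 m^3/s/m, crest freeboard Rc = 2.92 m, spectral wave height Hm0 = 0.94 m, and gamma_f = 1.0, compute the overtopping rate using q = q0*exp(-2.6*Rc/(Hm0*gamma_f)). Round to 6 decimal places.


q = q0 * exp(-2.6 * Rc / (Hm0 * gamma_f))
Exponent = -2.6 * 2.92 / (0.94 * 1.0)
= -2.6 * 2.92 / 0.9400
= -8.076596
exp(-8.076596) = 0.000311
q = 0.077 * 0.000311
q = 0.000024 m^3/s/m

0.000024


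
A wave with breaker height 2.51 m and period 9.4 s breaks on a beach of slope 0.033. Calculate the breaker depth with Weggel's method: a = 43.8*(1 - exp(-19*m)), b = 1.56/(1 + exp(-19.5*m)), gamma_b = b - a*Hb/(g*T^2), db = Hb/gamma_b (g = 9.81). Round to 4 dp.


a = 43.8 * (1 - exp(-19 * m))
exp(-19 * 0.033) = exp(-0.6270) = 0.534192
a = 43.8 * (1 - 0.534192) = 20.402391
b = 1.56 / (1 + exp(-19.5 * m))
exp(-19.5 * 0.033) = exp(-0.6435) = 0.525450
b = 1.56 / (1 + 0.525450) = 1.022649
Hb / (g * T^2) = 2.51 / (9.81 * 9.4^2) = 2.51 / 866.8116 = 0.00289567
gamma_b = b - a * Hb/(g*T^2) = 1.022649 - 20.402391 * 0.00289567 = 0.963570
db = Hb / gamma_b = 2.51 / 0.963570
db = 2.6049 m

2.6049


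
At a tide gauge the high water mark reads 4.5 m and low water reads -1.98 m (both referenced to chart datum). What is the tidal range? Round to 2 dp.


Tidal range = High water - Low water
Tidal range = 4.5 - (-1.98)
Tidal range = 6.48 m

6.48


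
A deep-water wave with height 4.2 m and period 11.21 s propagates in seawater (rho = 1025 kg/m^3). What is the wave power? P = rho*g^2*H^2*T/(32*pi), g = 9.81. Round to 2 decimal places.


P = rho * g^2 * H^2 * T / (32 * pi)
P = 1025 * 9.81^2 * 4.2^2 * 11.21 / (32 * pi)
P = 1025 * 96.2361 * 17.6400 * 11.21 / 100.53096
P = 194028.81 W/m

194028.81


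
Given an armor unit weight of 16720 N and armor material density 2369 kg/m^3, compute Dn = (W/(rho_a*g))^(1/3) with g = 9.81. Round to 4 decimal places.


V = W / (rho_a * g)
V = 16720 / (2369 * 9.81)
V = 16720 / 23239.89
V = 0.719453 m^3
Dn = V^(1/3) = 0.719453^(1/3)
Dn = 0.8961 m

0.8961


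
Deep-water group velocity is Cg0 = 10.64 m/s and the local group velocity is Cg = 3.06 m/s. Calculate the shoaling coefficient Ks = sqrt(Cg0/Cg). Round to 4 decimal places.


Ks = sqrt(Cg0 / Cg)
Ks = sqrt(10.64 / 3.06)
Ks = sqrt(3.4771)
Ks = 1.8647

1.8647


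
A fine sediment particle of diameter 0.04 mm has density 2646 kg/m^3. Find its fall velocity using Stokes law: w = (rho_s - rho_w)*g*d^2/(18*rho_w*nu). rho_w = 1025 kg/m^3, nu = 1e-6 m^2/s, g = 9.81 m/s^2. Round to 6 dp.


w = (rho_s - rho_w) * g * d^2 / (18 * rho_w * nu)
d = 0.04 mm = 0.000040 m
rho_s - rho_w = 2646 - 1025 = 1621
Numerator = 1621 * 9.81 * (0.000040)^2 = 0.000025443216
Denominator = 18 * 1025 * 1e-6 = 0.018450
w = 0.001379 m/s

0.001379


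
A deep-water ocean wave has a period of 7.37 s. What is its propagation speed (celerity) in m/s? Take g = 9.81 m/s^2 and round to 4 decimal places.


We use the deep-water celerity formula:
C = g * T / (2 * pi)
C = 9.81 * 7.37 / (2 * 3.14159...)
C = 72.299700 / 6.283185
C = 11.5069 m/s

11.5069


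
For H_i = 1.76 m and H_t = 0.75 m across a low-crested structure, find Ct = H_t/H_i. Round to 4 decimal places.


Ct = H_t / H_i
Ct = 0.75 / 1.76
Ct = 0.4261

0.4261


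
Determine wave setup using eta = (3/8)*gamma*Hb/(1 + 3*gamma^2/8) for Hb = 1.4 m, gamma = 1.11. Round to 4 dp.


eta = (3/8) * gamma * Hb / (1 + 3*gamma^2/8)
Numerator = (3/8) * 1.11 * 1.4 = 0.582750
Denominator = 1 + 3*1.11^2/8 = 1 + 0.462038 = 1.462038
eta = 0.582750 / 1.462038
eta = 0.3986 m

0.3986


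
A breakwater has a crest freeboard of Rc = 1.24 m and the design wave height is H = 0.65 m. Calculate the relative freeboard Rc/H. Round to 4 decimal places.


Relative freeboard = Rc / H
= 1.24 / 0.65
= 1.9077

1.9077


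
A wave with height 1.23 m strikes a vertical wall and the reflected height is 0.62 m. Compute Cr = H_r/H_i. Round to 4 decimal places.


Cr = H_r / H_i
Cr = 0.62 / 1.23
Cr = 0.5041

0.5041


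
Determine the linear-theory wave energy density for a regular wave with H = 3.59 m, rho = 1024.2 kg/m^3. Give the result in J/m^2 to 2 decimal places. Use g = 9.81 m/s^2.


E = (1/8) * rho * g * H^2
E = (1/8) * 1024.2 * 9.81 * 3.59^2
E = 0.125 * 1024.2 * 9.81 * 12.8881
E = 16186.49 J/m^2

16186.49


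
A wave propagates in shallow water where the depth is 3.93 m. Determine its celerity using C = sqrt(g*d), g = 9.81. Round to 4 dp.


Using the shallow-water approximation:
C = sqrt(g * d) = sqrt(9.81 * 3.93)
C = sqrt(38.5533)
C = 6.2091 m/s

6.2091


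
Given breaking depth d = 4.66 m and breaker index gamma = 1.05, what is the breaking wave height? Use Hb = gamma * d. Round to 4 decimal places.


Hb = gamma * d
Hb = 1.05 * 4.66
Hb = 4.8930 m

4.8930


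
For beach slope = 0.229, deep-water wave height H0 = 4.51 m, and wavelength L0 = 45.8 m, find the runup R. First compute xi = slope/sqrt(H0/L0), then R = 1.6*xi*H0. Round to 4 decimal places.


xi = slope / sqrt(H0/L0)
H0/L0 = 4.51/45.8 = 0.098472
sqrt(0.098472) = 0.313802
xi = 0.229 / 0.313802 = 0.729760
R = 1.6 * xi * H0 = 1.6 * 0.729760 * 4.51
R = 5.2659 m

5.2659


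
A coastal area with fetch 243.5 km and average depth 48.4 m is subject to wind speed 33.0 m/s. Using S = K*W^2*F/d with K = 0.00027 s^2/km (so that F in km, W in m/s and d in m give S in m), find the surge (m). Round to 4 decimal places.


S = K * W^2 * F / d
W^2 = 33.0^2 = 1089.00
S = 0.00027 * 1089.00 * 243.5 / 48.4
Numerator = 0.00027 * 1089.00 * 243.5 = 71.596305
S = 71.596305 / 48.4 = 1.4793 m

1.4793


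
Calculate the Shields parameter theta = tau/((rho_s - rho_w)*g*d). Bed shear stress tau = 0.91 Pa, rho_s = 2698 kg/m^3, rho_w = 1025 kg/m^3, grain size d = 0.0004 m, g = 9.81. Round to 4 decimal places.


theta = tau / ((rho_s - rho_w) * g * d)
rho_s - rho_w = 2698 - 1025 = 1673
Denominator = 1673 * 9.81 * 0.0004 = 6.564852
theta = 0.91 / 6.564852
theta = 0.1386

0.1386


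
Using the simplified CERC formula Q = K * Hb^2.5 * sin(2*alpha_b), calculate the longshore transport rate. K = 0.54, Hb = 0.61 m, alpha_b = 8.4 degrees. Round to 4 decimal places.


Q = K * Hb^2.5 * sin(2 * alpha_b)
Hb^2.5 = 0.61^2.5 = 0.290619
sin(2 * 8.4) = sin(16.8) = 0.289032
Q = 0.54 * 0.290619 * 0.289032
Q = 0.0454 m^3/s

0.0454


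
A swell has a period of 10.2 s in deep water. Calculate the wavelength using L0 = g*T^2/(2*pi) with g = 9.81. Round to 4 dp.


L0 = g * T^2 / (2 * pi)
L0 = 9.81 * 10.2^2 / (2 * pi)
L0 = 9.81 * 104.0400 / 6.28319
L0 = 1020.6324 / 6.28319
L0 = 162.4387 m

162.4387


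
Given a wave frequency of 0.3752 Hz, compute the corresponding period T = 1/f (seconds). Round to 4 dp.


T = 1 / f
T = 1 / 0.3752
T = 2.6652 s

2.6652


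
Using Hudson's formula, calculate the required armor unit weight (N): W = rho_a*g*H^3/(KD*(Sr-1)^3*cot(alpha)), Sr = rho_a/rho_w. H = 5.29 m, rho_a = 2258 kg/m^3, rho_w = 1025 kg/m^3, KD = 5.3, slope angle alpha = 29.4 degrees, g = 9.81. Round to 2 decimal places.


Sr = rho_a / rho_w = 2258 / 1025 = 2.202927
(Sr - 1) = 1.202927
(Sr - 1)^3 = 1.740675
cot(29.4) = 1 / tan(29.4) = 1 / 0.563471 = 1.774714
Numerator = 2258 * 9.81 * 5.29^3 = 3279140.0165
Denominator = 5.3 * 1.740675 * 1.774714 = 16.372760
W = 3279140.0165 / 16.372760
W = 200280.22 N

200280.22


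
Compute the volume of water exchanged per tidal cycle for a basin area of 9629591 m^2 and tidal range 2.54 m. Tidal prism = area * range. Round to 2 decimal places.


Tidal prism = Area * Tidal range
P = 9629591 * 2.54
P = 24459161.14 m^3

24459161.14


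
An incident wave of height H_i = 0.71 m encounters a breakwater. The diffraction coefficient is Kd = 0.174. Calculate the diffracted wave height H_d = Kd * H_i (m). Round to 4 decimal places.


H_d = Kd * H_i
H_d = 0.174 * 0.71
H_d = 0.1235 m

0.1235


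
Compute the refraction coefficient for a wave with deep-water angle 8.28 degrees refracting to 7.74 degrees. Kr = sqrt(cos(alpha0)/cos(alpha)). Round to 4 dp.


Kr = sqrt(cos(alpha0) / cos(alpha))
cos(8.28) = 0.989576
cos(7.74) = 0.990889
Kr = sqrt(0.989576 / 0.990889)
Kr = sqrt(0.998675)
Kr = 0.9993

0.9993


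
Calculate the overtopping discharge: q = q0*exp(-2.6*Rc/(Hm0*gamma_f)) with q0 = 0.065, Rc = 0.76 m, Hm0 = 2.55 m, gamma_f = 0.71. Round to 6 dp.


q = q0 * exp(-2.6 * Rc / (Hm0 * gamma_f))
Exponent = -2.6 * 0.76 / (2.55 * 0.71)
= -2.6 * 0.76 / 1.8105
= -1.091411
exp(-1.091411) = 0.335742
q = 0.065 * 0.335742
q = 0.021823 m^3/s/m

0.021823


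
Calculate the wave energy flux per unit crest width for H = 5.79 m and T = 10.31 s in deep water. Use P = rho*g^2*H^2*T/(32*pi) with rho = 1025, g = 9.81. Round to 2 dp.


P = rho * g^2 * H^2 * T / (32 * pi)
P = 1025 * 9.81^2 * 5.79^2 * 10.31 / (32 * pi)
P = 1025 * 96.2361 * 33.5241 * 10.31 / 100.53096
P = 339139.07 W/m

339139.07


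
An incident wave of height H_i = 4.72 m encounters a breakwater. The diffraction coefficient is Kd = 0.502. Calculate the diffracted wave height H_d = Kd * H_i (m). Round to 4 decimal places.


H_d = Kd * H_i
H_d = 0.502 * 4.72
H_d = 2.3694 m

2.3694


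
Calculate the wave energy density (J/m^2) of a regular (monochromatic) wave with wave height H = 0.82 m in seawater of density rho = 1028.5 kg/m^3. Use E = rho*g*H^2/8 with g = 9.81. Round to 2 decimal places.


E = (1/8) * rho * g * H^2
E = (1/8) * 1028.5 * 9.81 * 0.82^2
E = 0.125 * 1028.5 * 9.81 * 0.6724
E = 848.03 J/m^2

848.03


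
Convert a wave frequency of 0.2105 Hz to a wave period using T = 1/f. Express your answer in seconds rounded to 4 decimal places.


T = 1 / f
T = 1 / 0.2105
T = 4.7506 s

4.7506


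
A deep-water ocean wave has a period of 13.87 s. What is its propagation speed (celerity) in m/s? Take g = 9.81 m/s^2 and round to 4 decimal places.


We use the deep-water celerity formula:
C = g * T / (2 * pi)
C = 9.81 * 13.87 / (2 * 3.14159...)
C = 136.064700 / 6.283185
C = 21.6554 m/s

21.6554


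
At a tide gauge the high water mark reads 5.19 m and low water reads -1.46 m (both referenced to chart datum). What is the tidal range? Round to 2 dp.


Tidal range = High water - Low water
Tidal range = 5.19 - (-1.46)
Tidal range = 6.65 m

6.65


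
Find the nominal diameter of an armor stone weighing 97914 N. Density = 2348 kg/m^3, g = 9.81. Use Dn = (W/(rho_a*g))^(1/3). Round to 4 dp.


V = W / (rho_a * g)
V = 97914 / (2348 * 9.81)
V = 97914 / 23033.88
V = 4.250869 m^3
Dn = V^(1/3) = 4.250869^(1/3)
Dn = 1.6199 m

1.6199


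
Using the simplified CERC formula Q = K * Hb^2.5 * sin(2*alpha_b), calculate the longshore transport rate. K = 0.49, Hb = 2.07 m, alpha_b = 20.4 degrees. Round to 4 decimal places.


Q = K * Hb^2.5 * sin(2 * alpha_b)
Hb^2.5 = 2.07^2.5 = 6.164898
sin(2 * 20.4) = sin(40.8) = 0.653421
Q = 0.49 * 6.164898 * 0.653421
Q = 1.9739 m^3/s

1.9739


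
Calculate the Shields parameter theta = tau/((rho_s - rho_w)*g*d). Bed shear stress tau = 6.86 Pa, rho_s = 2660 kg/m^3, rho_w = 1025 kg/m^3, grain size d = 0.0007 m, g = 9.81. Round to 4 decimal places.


theta = tau / ((rho_s - rho_w) * g * d)
rho_s - rho_w = 2660 - 1025 = 1635
Denominator = 1635 * 9.81 * 0.0007 = 11.227545
theta = 6.86 / 11.227545
theta = 0.6110

0.6110


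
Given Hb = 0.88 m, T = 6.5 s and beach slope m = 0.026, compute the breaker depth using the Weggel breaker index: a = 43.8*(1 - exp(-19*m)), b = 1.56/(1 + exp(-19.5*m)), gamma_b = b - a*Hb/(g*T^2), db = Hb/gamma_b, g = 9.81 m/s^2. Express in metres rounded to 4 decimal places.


a = 43.8 * (1 - exp(-19 * m))
exp(-19 * 0.026) = exp(-0.4940) = 0.610181
a = 43.8 * (1 - 0.610181) = 17.074082
b = 1.56 / (1 + exp(-19.5 * m))
exp(-19.5 * 0.026) = exp(-0.5070) = 0.602300
b = 1.56 / (1 + 0.602300) = 0.973601
Hb / (g * T^2) = 0.88 / (9.81 * 6.5^2) = 0.88 / 414.4725 = 0.00212318
gamma_b = b - a * Hb/(g*T^2) = 0.973601 - 17.074082 * 0.00212318 = 0.937349
db = Hb / gamma_b = 0.88 / 0.937349
db = 0.9388 m

0.9388


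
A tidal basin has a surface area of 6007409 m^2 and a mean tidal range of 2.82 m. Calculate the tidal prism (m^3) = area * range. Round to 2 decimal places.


Tidal prism = Area * Tidal range
P = 6007409 * 2.82
P = 16940893.38 m^3

16940893.38


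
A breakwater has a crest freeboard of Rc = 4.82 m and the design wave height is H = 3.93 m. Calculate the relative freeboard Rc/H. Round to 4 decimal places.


Relative freeboard = Rc / H
= 4.82 / 3.93
= 1.2265

1.2265


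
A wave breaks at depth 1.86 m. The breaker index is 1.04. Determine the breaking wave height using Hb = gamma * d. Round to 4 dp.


Hb = gamma * d
Hb = 1.04 * 1.86
Hb = 1.9344 m

1.9344


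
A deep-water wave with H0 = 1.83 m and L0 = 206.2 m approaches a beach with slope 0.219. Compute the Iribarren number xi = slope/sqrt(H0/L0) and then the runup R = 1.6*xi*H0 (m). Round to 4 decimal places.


xi = slope / sqrt(H0/L0)
H0/L0 = 1.83/206.2 = 0.008875
sqrt(0.008875) = 0.094207
xi = 0.219 / 0.094207 = 2.324679
R = 1.6 * xi * H0 = 1.6 * 2.324679 * 1.83
R = 6.8067 m

6.8067


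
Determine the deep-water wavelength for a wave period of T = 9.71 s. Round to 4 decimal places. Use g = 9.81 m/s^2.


L0 = g * T^2 / (2 * pi)
L0 = 9.81 * 9.71^2 / (2 * pi)
L0 = 9.81 * 94.2841 / 6.28319
L0 = 924.9270 / 6.28319
L0 = 147.2067 m

147.2067


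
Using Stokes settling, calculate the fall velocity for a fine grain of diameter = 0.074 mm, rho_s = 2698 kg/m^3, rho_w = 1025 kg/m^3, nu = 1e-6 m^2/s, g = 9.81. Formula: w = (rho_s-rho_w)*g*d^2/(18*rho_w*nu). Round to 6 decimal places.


w = (rho_s - rho_w) * g * d^2 / (18 * rho_w * nu)
d = 0.074 mm = 0.000074 m
rho_s - rho_w = 2698 - 1025 = 1673
Numerator = 1673 * 9.81 * (0.000074)^2 = 0.000089872824
Denominator = 18 * 1025 * 1e-6 = 0.018450
w = 0.004871 m/s

0.004871


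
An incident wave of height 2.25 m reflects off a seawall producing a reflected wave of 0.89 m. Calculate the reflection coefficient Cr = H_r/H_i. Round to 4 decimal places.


Cr = H_r / H_i
Cr = 0.89 / 2.25
Cr = 0.3956

0.3956


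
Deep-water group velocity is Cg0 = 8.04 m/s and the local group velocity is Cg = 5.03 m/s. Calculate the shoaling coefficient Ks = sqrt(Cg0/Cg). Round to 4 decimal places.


Ks = sqrt(Cg0 / Cg)
Ks = sqrt(8.04 / 5.03)
Ks = sqrt(1.5984)
Ks = 1.2643

1.2643


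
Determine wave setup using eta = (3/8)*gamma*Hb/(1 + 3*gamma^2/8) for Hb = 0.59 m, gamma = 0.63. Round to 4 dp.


eta = (3/8) * gamma * Hb / (1 + 3*gamma^2/8)
Numerator = (3/8) * 0.63 * 0.59 = 0.139387
Denominator = 1 + 3*0.63^2/8 = 1 + 0.148838 = 1.148838
eta = 0.139387 / 1.148838
eta = 0.1213 m

0.1213


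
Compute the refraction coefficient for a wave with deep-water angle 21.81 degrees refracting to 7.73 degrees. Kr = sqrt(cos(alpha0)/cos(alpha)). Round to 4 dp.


Kr = sqrt(cos(alpha0) / cos(alpha))
cos(21.81) = 0.928421
cos(7.73) = 0.990913
Kr = sqrt(0.928421 / 0.990913)
Kr = sqrt(0.936935)
Kr = 0.9680

0.9680


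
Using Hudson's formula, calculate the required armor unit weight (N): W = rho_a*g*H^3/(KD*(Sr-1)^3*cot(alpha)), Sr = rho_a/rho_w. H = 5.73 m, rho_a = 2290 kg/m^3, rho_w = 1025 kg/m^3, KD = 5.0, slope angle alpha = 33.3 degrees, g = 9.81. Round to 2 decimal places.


Sr = rho_a / rho_w = 2290 / 1025 = 2.234146
(Sr - 1) = 1.234146
(Sr - 1)^3 = 1.879750
cot(33.3) = 1 / tan(33.3) = 1 / 0.656877 = 1.522355
Numerator = 2290 * 9.81 * 5.73^3 = 4226378.1812
Denominator = 5.0 * 1.879750 * 1.522355 = 14.308226
W = 4226378.1812 / 14.308226
W = 295381.01 N

295381.01


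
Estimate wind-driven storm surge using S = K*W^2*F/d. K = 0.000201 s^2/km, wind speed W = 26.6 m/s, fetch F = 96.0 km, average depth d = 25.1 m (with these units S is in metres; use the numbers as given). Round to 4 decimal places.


S = K * W^2 * F / d
W^2 = 26.6^2 = 707.56
S = 0.000201 * 707.56 * 96.0 / 25.1
Numerator = 0.000201 * 707.56 * 96.0 = 13.653078
S = 13.653078 / 25.1 = 0.5439 m

0.5439


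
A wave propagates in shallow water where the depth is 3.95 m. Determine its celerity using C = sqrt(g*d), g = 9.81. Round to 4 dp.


Using the shallow-water approximation:
C = sqrt(g * d) = sqrt(9.81 * 3.95)
C = sqrt(38.7495)
C = 6.2249 m/s

6.2249


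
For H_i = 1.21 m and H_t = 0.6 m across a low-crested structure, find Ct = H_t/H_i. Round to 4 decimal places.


Ct = H_t / H_i
Ct = 0.6 / 1.21
Ct = 0.4959

0.4959


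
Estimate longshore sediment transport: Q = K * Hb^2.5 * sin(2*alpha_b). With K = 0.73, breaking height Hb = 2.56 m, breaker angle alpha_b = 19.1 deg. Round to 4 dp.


Q = K * Hb^2.5 * sin(2 * alpha_b)
Hb^2.5 = 2.56^2.5 = 10.485760
sin(2 * 19.1) = sin(38.2) = 0.618408
Q = 0.73 * 10.485760 * 0.618408
Q = 4.7337 m^3/s

4.7337


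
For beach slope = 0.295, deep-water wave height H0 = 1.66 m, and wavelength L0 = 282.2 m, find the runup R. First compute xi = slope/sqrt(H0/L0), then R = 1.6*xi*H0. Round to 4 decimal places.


xi = slope / sqrt(H0/L0)
H0/L0 = 1.66/282.2 = 0.005882
sqrt(0.005882) = 0.076696
xi = 0.295 / 0.076696 = 3.846329
R = 1.6 * xi * H0 = 1.6 * 3.846329 * 1.66
R = 10.2159 m

10.2159


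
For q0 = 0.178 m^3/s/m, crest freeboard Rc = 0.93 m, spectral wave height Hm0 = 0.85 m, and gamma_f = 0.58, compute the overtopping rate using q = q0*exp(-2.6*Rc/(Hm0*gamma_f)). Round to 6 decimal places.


q = q0 * exp(-2.6 * Rc / (Hm0 * gamma_f))
Exponent = -2.6 * 0.93 / (0.85 * 0.58)
= -2.6 * 0.93 / 0.4930
= -4.904665
exp(-4.904665) = 0.007412
q = 0.178 * 0.007412
q = 0.001319 m^3/s/m

0.001319


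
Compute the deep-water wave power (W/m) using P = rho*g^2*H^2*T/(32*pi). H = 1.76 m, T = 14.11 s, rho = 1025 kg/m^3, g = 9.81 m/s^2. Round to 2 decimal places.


P = rho * g^2 * H^2 * T / (32 * pi)
P = 1025 * 9.81^2 * 1.76^2 * 14.11 / (32 * pi)
P = 1025 * 96.2361 * 3.0976 * 14.11 / 100.53096
P = 42885.89 W/m

42885.89


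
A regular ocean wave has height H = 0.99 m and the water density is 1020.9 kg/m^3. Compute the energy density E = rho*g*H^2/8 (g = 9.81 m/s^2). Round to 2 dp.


E = (1/8) * rho * g * H^2
E = (1/8) * 1020.9 * 9.81 * 0.99^2
E = 0.125 * 1020.9 * 9.81 * 0.9801
E = 1226.97 J/m^2

1226.97


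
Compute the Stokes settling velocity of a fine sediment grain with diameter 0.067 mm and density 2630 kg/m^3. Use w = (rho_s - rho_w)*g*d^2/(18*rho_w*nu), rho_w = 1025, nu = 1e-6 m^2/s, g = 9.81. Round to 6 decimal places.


w = (rho_s - rho_w) * g * d^2 / (18 * rho_w * nu)
d = 0.067 mm = 0.000067 m
rho_s - rho_w = 2630 - 1025 = 1605
Numerator = 1605 * 9.81 * (0.000067)^2 = 0.000070679529
Denominator = 18 * 1025 * 1e-6 = 0.018450
w = 0.003831 m/s

0.003831


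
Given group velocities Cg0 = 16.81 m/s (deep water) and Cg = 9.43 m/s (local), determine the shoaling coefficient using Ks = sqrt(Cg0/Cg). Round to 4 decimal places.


Ks = sqrt(Cg0 / Cg)
Ks = sqrt(16.81 / 9.43)
Ks = sqrt(1.7826)
Ks = 1.3351

1.3351


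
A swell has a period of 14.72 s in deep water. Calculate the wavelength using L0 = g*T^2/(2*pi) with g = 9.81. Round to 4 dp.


L0 = g * T^2 / (2 * pi)
L0 = 9.81 * 14.72^2 / (2 * pi)
L0 = 9.81 * 216.6784 / 6.28319
L0 = 2125.6151 / 6.28319
L0 = 338.3022 m

338.3022


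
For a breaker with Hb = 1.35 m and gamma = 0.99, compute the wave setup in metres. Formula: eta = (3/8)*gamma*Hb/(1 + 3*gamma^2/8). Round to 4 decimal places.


eta = (3/8) * gamma * Hb / (1 + 3*gamma^2/8)
Numerator = (3/8) * 0.99 * 1.35 = 0.501188
Denominator = 1 + 3*0.99^2/8 = 1 + 0.367538 = 1.367538
eta = 0.501188 / 1.367538
eta = 0.3665 m

0.3665


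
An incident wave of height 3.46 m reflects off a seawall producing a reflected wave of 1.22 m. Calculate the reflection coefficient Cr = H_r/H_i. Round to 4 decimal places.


Cr = H_r / H_i
Cr = 1.22 / 3.46
Cr = 0.3526

0.3526


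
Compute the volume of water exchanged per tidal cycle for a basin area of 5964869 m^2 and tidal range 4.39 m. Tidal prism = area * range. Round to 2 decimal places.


Tidal prism = Area * Tidal range
P = 5964869 * 4.39
P = 26185774.91 m^3

26185774.91


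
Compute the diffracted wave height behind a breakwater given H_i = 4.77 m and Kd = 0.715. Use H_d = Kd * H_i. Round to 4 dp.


H_d = Kd * H_i
H_d = 0.715 * 4.77
H_d = 3.4106 m

3.4106


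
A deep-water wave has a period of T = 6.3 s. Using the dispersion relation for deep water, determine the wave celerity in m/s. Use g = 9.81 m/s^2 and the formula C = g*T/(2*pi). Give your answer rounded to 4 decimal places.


We use the deep-water celerity formula:
C = g * T / (2 * pi)
C = 9.81 * 6.3 / (2 * 3.14159...)
C = 61.803000 / 6.283185
C = 9.8363 m/s

9.8363


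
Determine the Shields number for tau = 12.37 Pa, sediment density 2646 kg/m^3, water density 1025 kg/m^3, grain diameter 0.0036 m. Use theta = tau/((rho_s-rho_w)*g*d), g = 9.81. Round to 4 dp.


theta = tau / ((rho_s - rho_w) * g * d)
rho_s - rho_w = 2646 - 1025 = 1621
Denominator = 1621 * 9.81 * 0.0036 = 57.247236
theta = 12.37 / 57.247236
theta = 0.2161

0.2161


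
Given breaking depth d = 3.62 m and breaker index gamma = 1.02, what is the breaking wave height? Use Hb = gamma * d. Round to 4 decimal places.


Hb = gamma * d
Hb = 1.02 * 3.62
Hb = 3.6924 m

3.6924


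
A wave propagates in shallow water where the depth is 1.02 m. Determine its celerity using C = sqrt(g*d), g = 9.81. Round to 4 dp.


Using the shallow-water approximation:
C = sqrt(g * d) = sqrt(9.81 * 1.02)
C = sqrt(10.0062)
C = 3.1633 m/s

3.1633


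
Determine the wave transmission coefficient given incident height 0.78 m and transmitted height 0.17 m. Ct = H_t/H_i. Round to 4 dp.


Ct = H_t / H_i
Ct = 0.17 / 0.78
Ct = 0.2179

0.2179


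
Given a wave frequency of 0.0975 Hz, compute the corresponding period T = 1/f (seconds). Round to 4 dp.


T = 1 / f
T = 1 / 0.0975
T = 10.2564 s

10.2564


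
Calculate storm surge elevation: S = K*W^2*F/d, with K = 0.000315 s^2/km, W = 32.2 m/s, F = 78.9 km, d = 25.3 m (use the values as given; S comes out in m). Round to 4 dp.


S = K * W^2 * F / d
W^2 = 32.2^2 = 1036.84
S = 0.000315 * 1036.84 * 78.9 / 25.3
Numerator = 0.000315 * 1036.84 * 78.9 = 25.769103
S = 25.769103 / 25.3 = 1.0185 m

1.0185


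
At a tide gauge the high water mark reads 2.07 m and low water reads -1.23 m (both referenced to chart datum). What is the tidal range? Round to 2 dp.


Tidal range = High water - Low water
Tidal range = 2.07 - (-1.23)
Tidal range = 3.30 m

3.30


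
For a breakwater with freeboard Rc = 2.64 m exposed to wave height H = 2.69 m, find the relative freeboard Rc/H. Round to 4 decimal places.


Relative freeboard = Rc / H
= 2.64 / 2.69
= 0.9814

0.9814


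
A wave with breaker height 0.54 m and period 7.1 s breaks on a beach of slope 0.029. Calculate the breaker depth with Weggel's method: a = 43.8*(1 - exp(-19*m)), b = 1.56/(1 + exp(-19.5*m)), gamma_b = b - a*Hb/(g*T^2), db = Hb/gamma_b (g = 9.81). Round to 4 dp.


a = 43.8 * (1 - exp(-19 * m))
exp(-19 * 0.029) = exp(-0.5510) = 0.576373
a = 43.8 * (1 - 0.576373) = 18.554856
b = 1.56 / (1 + exp(-19.5 * m))
exp(-19.5 * 0.029) = exp(-0.5655) = 0.568076
b = 1.56 / (1 + 0.568076) = 0.994850
Hb / (g * T^2) = 0.54 / (9.81 * 7.1^2) = 0.54 / 494.5221 = 0.00109196
gamma_b = b - a * Hb/(g*T^2) = 0.994850 - 18.554856 * 0.00109196 = 0.974588
db = Hb / gamma_b = 0.54 / 0.974588
db = 0.5541 m

0.5541


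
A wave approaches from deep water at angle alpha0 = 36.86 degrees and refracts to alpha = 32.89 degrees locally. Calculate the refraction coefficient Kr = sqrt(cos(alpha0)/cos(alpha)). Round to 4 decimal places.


Kr = sqrt(cos(alpha0) / cos(alpha))
cos(36.86) = 0.800104
cos(32.89) = 0.839715
Kr = sqrt(0.800104 / 0.839715)
Kr = sqrt(0.952828)
Kr = 0.9761

0.9761


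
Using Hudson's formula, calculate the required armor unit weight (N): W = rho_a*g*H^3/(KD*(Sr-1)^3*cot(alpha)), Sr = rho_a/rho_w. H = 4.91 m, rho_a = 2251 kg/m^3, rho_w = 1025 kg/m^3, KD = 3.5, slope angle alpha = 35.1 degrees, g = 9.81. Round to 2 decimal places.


Sr = rho_a / rho_w = 2251 / 1025 = 2.196098
(Sr - 1) = 1.196098
(Sr - 1)^3 = 1.711196
cot(35.1) = 1 / tan(35.1) = 1 / 0.702812 = 1.422856
Numerator = 2251 * 9.81 * 4.91^3 = 2613900.0602
Denominator = 3.5 * 1.711196 * 1.422856 = 8.521751
W = 2613900.0602 / 8.521751
W = 306732.75 N

306732.75
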